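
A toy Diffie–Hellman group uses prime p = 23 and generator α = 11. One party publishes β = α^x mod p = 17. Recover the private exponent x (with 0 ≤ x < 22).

Successive powers of 11 modulo 23:
  11^0=1  11^1=11  11^2=6  11^3=20  11^4=13  11^5=5
  11^6=9  11^7=7  11^8=8  11^9=19  11^10=2  11^11=22
  11^12=12  11^13=17
So 11^13 ≡ 17 (mod 23), giving x = 13.

13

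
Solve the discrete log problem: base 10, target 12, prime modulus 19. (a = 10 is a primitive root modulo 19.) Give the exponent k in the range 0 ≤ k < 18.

3

Successive powers of 10 modulo 19:
  10^0=1  10^1=10  10^2=5  10^3=12
So 10^3 ≡ 12 (mod 19), giving k = 3.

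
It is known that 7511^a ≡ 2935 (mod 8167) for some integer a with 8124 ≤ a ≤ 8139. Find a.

Compute 7511^8124 mod 8167 = 3803, then multiply by 7511 repeatedly:
  7511^8124=3803  7511^8125=4334  7511^8126=7179  7511^8127=2935
Found 2935 at exponent 8127.

8127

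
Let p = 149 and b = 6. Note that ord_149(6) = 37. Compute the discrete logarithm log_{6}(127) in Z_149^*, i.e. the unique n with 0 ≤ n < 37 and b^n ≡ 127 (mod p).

Successive powers of 6 modulo 149:
  6^0=1  6^1=6  6^2=36  6^3=67  6^4=104  6^5=28
  6^6=19  6^7=114  6^8=88  6^9=81  6^10=39  6^11=85
  6^12=63  6^13=80  6^14=33  6^15=49  6^16=145  6^17=125
  6^18=5  6^19=30  6^20=31  6^21=37  6^22=73  6^23=140
  6^24=95  6^25=123  6^26=142  6^27=107  6^28=46  6^29=127
So 6^29 ≡ 127 (mod 149), giving n = 29.

29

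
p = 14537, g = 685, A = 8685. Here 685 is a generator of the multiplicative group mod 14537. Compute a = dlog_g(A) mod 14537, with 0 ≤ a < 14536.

2691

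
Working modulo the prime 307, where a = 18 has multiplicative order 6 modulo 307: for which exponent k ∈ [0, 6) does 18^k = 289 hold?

4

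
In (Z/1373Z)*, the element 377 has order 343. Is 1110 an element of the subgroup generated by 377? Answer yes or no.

no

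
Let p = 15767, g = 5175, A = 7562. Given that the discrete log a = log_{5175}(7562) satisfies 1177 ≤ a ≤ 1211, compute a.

Compute 5175^1177 mod 15767 = 1563, then multiply by 5175 repeatedly:
  5175^1177=1563  5175^1178=54  5175^1179=11411  5175^1180=4510  5175^1181=4090
  5175^1182=6436  5175^1183=6396  5175^1184=4367  5175^1185=5114  5175^1186=7924
  5175^1187=12500  5175^1188=11266  5175^1189=10951  5175^1190=4827  5175^1191=4797
  5175^1192=7217  5175^1193=11719  5175^1194=5943  5175^1195=9375  5175^1196=566
  5175^1197=12155  5175^1198=7562
Found 7562 at exponent 1198.

1198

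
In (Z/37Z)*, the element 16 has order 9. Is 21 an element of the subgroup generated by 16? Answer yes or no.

no

⟨16⟩ has order 9; its elements mod 37 are {1, 7, 9, 10, 12, 16, 26, 33, 34}.
21 is not in this set.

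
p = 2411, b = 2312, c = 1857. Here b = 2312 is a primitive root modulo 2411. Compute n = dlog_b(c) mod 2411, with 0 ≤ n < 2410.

1617

Baby-step giant-step with m = ceil(sqrt(2410)) = 50.
Baby table (2312^j mod 2411 for j=0..49):
  0:1  1:2312  2:157  3:1334  4:539  5:2092  6:238  7:548
  8:1201  9:1651  10:499  11:1230  12:1191  13:230  14:1340  15:2356
  16:623  17:1009  18:1371  19:1698  20:668  21:1376  22:1203  23:1453
  24:813  25:1487  26:2269  27:2003  28:1816  29:1041  30:614  31:1900
  32:2369  33:1747  34:639  35:1836  36:1472  37:1343  38:2059  39:1094
  40:189  41:577  42:741  43:1382  44:609  45:2395  46:1584  47:2310
  48:355  49:1020
Giant step factor: 2312^(-50) ≡ 1291 (mod 2411).
Scan 1857·1291^i mod 2411 for i = 0, 1, …:
  i=0: 1857   i=1: 853   i=2: 1807   i=3: 1400
  i=4: 1561   i=5: 2066   i=6: 640   i=7: 1678
  i=8: 1220   i=9: 637     …   i=31: 40
  i=32: 1009
Match at i=32, j=17: n = 32·50 + 17 = 1617.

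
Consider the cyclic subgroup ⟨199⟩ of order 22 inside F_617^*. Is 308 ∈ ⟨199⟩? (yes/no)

no

308 ∈ ⟨199⟩ iff 308^22 ≡ 1 (mod 617), since |⟨199⟩| = 22.
308^22 mod 617 = 408.
Since 408 ≠ 1, 308 does not lie in the subgroup.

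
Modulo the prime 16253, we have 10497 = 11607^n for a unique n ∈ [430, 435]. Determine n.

435

Compute 11607^430 mod 16253 = 13299, then multiply by 11607 repeatedly:
  11607^430=13299  11607^431=6752  11607^432=14751  11607^433=5755  11607^434=14708
  11607^435=10497
Found 10497 at exponent 435.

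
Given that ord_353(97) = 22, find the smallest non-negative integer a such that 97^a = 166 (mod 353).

Successive powers of 97 modulo 353:
  97^0=1  97^1=97  97^2=231  97^3=168  97^4=58  97^5=331
  97^6=337  97^7=213  97^8=187  97^9=136  97^10=131  97^11=352
  97^12=256  97^13=122  97^14=185  97^15=295  97^16=22  97^17=16
  97^18=140  97^19=166
So 97^19 ≡ 166 (mod 353), giving a = 19.

19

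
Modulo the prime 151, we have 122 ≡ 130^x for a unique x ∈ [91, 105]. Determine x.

93

Compute 130^91 mod 151 = 15, then multiply by 130 repeatedly:
  130^91=15  130^92=138  130^93=122
Found 122 at exponent 93.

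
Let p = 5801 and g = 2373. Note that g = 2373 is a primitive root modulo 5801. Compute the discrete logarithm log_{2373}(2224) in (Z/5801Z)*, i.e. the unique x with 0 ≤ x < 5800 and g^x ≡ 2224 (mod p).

1899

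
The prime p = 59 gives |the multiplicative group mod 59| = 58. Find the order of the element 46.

29

The order of 46 must divide p − 1 = 58 = 2 · 29.
Divisors: 1, 2, 29, 58.
Check each in increasing order: 46^1 ≡ 46;  46^2 ≡ 51;  46^29 ≡ 1.
Smallest exponent giving 1 is 29.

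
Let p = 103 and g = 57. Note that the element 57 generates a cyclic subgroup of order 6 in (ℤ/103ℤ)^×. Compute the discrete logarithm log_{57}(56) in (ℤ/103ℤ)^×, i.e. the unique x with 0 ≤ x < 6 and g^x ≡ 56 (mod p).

2

Successive powers of 57 modulo 103:
  57^0=1  57^1=57  57^2=56
So 57^2 ≡ 56 (mod 103), giving x = 2.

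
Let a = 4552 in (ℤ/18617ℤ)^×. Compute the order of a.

The order of 4552 must divide p − 1 = 18616 = 2^3 · 13 · 179.
Divisors: 1, 2, 4, 8, 13, 26, 52, 104, 179, 358, 716, 1432, 2327, 4654, 9308, 18616.
Check each in increasing order: 4552^1 ≡ 4552;  4552^2 ≡ 18600;  4552^4 ≡ 289;  4552^8 ≡ 9053;  4552^13 ≡ 12531;  4552^26 ≡ 10183;  4552^52 ≡ 15416;  4552^104 ≡ 7051;  4552^179 ≡ 5065;  4552^358 ≡ 18616;  4552^716 ≡ 1.
Smallest exponent giving 1 is 716.

716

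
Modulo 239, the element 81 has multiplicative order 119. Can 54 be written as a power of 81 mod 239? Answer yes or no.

54 ∈ ⟨81⟩ iff 54^119 ≡ 1 (mod 239), since |⟨81⟩| = 119.
54^119 mod 239 = 1.
Since 1 = 1, 54 lies in the subgroup.

yes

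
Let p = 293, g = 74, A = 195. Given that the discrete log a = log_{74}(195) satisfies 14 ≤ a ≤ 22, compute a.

15

Compute 74^14 mod 293 = 260, then multiply by 74 repeatedly:
  74^14=260  74^15=195
Found 195 at exponent 15.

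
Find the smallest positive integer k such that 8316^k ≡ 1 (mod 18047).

18046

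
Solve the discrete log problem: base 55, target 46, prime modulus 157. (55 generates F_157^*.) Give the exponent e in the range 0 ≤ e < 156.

144

Baby-step giant-step with m = ceil(sqrt(156)) = 13.
Baby table (55^j mod 157 for j=0..12):
  0:1  1:55  2:42  3:112  4:37  5:151  6:141  7:62
  8:113  9:92  10:36  11:96  12:99
Giant step factor: 55^(-13) ≡ 135 (mod 157).
Scan 46·135^i mod 157 for i = 0, 1, …:
  i=0: 46   i=1: 87   i=2: 127   i=3: 32
  i=4: 81   i=5: 102   i=6: 111   i=7: 70
  i=8: 30   i=9: 125   i=10: 76   i=11: 55
Match at i=11, j=1: e = 11·13 + 1 = 144.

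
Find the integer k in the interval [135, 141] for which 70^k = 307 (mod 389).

137

Compute 70^135 mod 389 = 3, then multiply by 70 repeatedly:
  70^135=3  70^136=210  70^137=307
Found 307 at exponent 137.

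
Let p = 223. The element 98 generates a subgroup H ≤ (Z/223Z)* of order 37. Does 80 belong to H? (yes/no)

no

80 ∈ ⟨98⟩ iff 80^37 ≡ 1 (mod 223), since |⟨98⟩| = 37.
80^37 mod 223 = 40.
Since 40 ≠ 1, 80 does not lie in the subgroup.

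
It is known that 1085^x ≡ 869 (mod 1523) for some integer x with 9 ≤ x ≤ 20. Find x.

14

Compute 1085^9 mod 1523 = 1103, then multiply by 1085 repeatedly:
  1085^9=1103  1085^10=1200  1085^11=1358  1085^12=689  1085^13=1295
  1085^14=869
Found 869 at exponent 14.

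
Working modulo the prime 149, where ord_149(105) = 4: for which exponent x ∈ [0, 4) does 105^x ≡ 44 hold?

Successive powers of 105 modulo 149:
  105^0=1  105^1=105  105^2=148  105^3=44
So 105^3 ≡ 44 (mod 149), giving x = 3.

3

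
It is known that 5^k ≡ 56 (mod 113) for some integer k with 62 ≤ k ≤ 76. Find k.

68

Compute 5^62 mod 113 = 82, then multiply by 5 repeatedly:
  5^62=82  5^63=71  5^64=16  5^65=80  5^66=61
  5^67=79  5^68=56
Found 56 at exponent 68.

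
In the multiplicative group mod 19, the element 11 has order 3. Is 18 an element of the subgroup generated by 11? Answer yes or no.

no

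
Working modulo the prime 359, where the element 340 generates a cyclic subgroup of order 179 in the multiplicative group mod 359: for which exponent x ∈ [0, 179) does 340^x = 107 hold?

Baby-step giant-step with m = ceil(sqrt(179)) = 14.
Baby table (340^j mod 359 for j=0..13):
  0:1  1:340  2:2  3:321  4:4  5:283  6:8  7:207
  8:16  9:55  10:32  11:110  12:64  13:220
Giant step factor: 340^(-14) ≡ 115 (mod 359).
Scan 107·115^i mod 359 for i = 0, 1, …:
  i=0: 107   i=1: 99   i=2: 256   i=3: 2
Match at i=3, j=2: x = 3·14 + 2 = 44.

44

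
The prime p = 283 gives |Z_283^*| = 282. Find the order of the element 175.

47

The order of 175 must divide p − 1 = 282 = 2 · 3 · 47.
Divisors: 1, 2, 3, 6, 47, 94, 141, 282.
Check each in increasing order: 175^1 ≡ 175;  175^2 ≡ 61;  175^3 ≡ 204;  175^6 ≡ 15;  175^47 ≡ 1.
Smallest exponent giving 1 is 47.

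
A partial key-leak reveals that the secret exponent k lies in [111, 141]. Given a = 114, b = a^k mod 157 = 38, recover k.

119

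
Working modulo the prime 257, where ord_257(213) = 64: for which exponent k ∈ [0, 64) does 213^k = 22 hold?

Baby-step giant-step with m = ceil(sqrt(64)) = 8.
Baby table (213^j mod 257 for j=0..7):
  0:1  1:213  2:137  3:140  4:8  5:162  6:68  7:92
Giant step factor: 213^(-8) ≡ 253 (mod 257).
Scan 22·253^i mod 257 for i = 0, 1, …:
  i=0: 22   i=1: 169   i=2: 95   i=3: 134
  i=4: 235   i=5: 88   i=6: 162
Match at i=6, j=5: k = 6·8 + 5 = 53.

53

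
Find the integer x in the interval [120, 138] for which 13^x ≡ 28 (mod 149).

120

Compute 13^120 mod 149 = 28, then multiply by 13 repeatedly:
  13^120=28
Found 28 at exponent 120.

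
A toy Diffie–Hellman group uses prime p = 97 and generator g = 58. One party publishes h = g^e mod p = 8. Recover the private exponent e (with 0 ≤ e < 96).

90

Baby-step giant-step with m = ceil(sqrt(96)) = 10.
Baby table (58^j mod 97 for j=0..9):
  0:1  1:58  2:66  3:45  4:88  5:60  6:85  7:80
  8:81  9:42
Giant step factor: 58^(-10) ≡ 53 (mod 97).
Scan 8·53^i mod 97 for i = 0, 1, …:
  i=0: 8   i=1: 36   i=2: 65   i=3: 50
  i=4: 31   i=5: 91   i=6: 70   i=7: 24
  i=8: 11   i=9: 1
Match at i=9, j=0: e = 9·10 + 0 = 90.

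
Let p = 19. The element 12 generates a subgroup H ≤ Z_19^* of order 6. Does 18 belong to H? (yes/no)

yes

18 ∈ ⟨12⟩ iff 18^6 ≡ 1 (mod 19), since |⟨12⟩| = 6.
18^6 mod 19 = 1.
Since 1 = 1, 18 lies in the subgroup.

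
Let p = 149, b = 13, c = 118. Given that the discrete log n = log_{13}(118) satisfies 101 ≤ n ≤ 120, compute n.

110

Compute 13^101 mod 149 = 79, then multiply by 13 repeatedly:
  13^101=79  13^102=133  13^103=90  13^104=127  13^105=12
  13^106=7  13^107=91  13^108=140  13^109=32  13^110=118
Found 118 at exponent 110.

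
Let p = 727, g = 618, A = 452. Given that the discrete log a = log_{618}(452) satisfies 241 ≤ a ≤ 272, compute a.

262

Compute 618^241 mod 727 = 531, then multiply by 618 repeatedly:
  618^241=531  618^242=281  618^243=632  618^244=177  618^245=336
  618^246=453  618^247=59  618^248=112  618^249=151  618^250=262
  618^251=522  618^252=535  618^253=572  618^254=174  618^255=663
  618^256=433  618^257=58  618^258=221  618^259=629  618^260=504
  618^261=316  618^262=452
Found 452 at exponent 262.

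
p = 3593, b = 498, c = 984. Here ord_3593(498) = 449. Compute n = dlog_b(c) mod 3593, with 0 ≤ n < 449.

Successive powers of 498 modulo 3593:
  498^0=1  498^1=498  498^2=87  498^3=210  498^4=383  498^5=305
  498^6=984
So 498^6 ≡ 984 (mod 3593), giving n = 6.

6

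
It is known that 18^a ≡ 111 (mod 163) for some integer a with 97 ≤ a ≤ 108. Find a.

106

Compute 18^97 mod 163 = 70, then multiply by 18 repeatedly:
  18^97=70  18^98=119  18^99=23  18^100=88  18^101=117
  18^102=150  18^103=92  18^104=26  18^105=142  18^106=111
Found 111 at exponent 106.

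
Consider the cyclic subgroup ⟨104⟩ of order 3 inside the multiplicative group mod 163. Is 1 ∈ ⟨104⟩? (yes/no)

yes

1 ∈ ⟨104⟩ iff 1^3 ≡ 1 (mod 163), since |⟨104⟩| = 3.
1^3 mod 163 = 1.
Since 1 = 1, 1 lies in the subgroup.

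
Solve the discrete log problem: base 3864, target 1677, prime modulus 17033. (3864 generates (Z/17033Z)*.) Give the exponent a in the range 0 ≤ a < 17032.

Baby-step giant-step with m = ceil(sqrt(17032)) = 131.
Baby table (3864^j mod 17033 for j=0..130):
  0:1  1:3864  2:9588  3:1257  4:2643  5:9785  6:13013  7:816
  8:1919  9:5661  10:3732  11:10530  12:13116  13:7049  14:1569  15:15901
  16:3433  17:13438  18:7848  19:5932  20:11863  21:2829  22:13103  23:7916
  24:13189  25:16593  26:3140  27:5464  28:9009  29:12357  30:3949  31:14401
  32:15686  33:7290  34:13011  35:10121  36:16809  37:3147  38:15479  39:7993
  40:4123  41:5417  42:14764  43:4579  44:13002  45:9411  46:15682  47:8867
  48:8725  49:5093  50:6237  51:15106  52:14526  53:4729  54:13480  55:16839
  56:16869  57:13558  58:11637  59:15281  60:9406  61:13395  62:12026  63:2440
  64:8911  65:8411  66:1140  67:10446  68:12167  69:2208  70:15212  71:15318
  72:16110  73:10458  74:7436  75:15066  76:13263  77:12968  78:14299  79:13317
  80:195  81:4028  82:13063  83:6653  84:4395  85:379  86:16651  87:5823
  88:16512  89:13783  90:12354  91:9390  92:2670  93:11915  94:16394  95:689
  96:5148  97:14361  98:14423  99:15529  100:13830  101:6599  102:135  103:10650
  104:16905  105:16398  106:16145  107:9434  108:2356  109:7962  110:3570  111:14783
  112:9863  113:7811  114:16261  115:14800  116:7419  117:477  118:3564  119:8632
  120:3434  121:269  122:403  123:7189  124:14506  125:12614  126:9083  127:8732
  128:15108  129:5221  130:6872
Giant step factor: 3864^(-131) ≡ 11869 (mod 17033).
Scan 1677·11869^i mod 17033 for i = 0, 1, …:
  i=0: 1677   i=1: 9769   i=2: 4630   i=3: 5012
  i=4: 8192   i=5: 6484   i=6: 3502   i=7: 4718
  i=8: 10471   i=9: 7531     …   i=50: 7743
  i=51: 8632
Match at i=51, j=119: a = 51·131 + 119 = 6800.

6800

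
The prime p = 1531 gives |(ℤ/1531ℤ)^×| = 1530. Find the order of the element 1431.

The order of 1431 must divide p − 1 = 1530 = 2 · 3^2 · 5 · 17.
Divisors: 1, 2, 3, 5, 6, 9, 10, 15, 17, 18, 30, 34, 45, 51, 85, 90, 102, 153, 170, 255, 306, 510, 765, 1530.
Check each in increasing order: 1431^1 ≡ 1431;  1431^2 ≡ 814;  1431^3 ≡ 1274;  1431^5 ≡ 549;  1431^6 ≡ 216;  1431^9 ≡ 1135;  1431^10 ≡ 1325;  1431^15 ≡ 200;  1431^17 ≡ 514;  1431^18 ≡ 654;  1431^30 ≡ 194;  1431^34 ≡ 864;  1431^45 ≡ 525;  1431^51 ≡ 106;  1431^85 ≡ 1255;  1431^90 ≡ 45;  1431^102 ≡ 519;  1431^153 ≡ 1429;  1431^170 ≡ 1157;  1431^255 ≡ 647;  1431^306 ≡ 1218;  1431^510 ≡ 646;  1431^765 ≡ 1530;  1431^1530 ≡ 1.
Smallest exponent giving 1 is 1530.

1530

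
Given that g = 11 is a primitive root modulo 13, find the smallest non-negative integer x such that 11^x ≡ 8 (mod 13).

9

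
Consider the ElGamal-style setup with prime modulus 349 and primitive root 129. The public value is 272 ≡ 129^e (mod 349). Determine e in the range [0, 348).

166

Baby-step giant-step with m = ceil(sqrt(348)) = 19.
Baby table (129^j mod 349 for j=0..18):
  0:1  1:129  2:238  3:339  4:106  5:63  6:100  7:336
  8:68  9:47  10:130  11:18  12:228  13:96  14:169  15:163
  16:87  17:55  18:115
Giant step factor: 129^(-19) ≡ 140 (mod 349).
Scan 272·140^i mod 349 for i = 0, 1, …:
  i=0: 272   i=1: 39   i=2: 225   i=3: 90
  i=4: 36   i=5: 154   i=6: 271   i=7: 248
  i=8: 169
Match at i=8, j=14: e = 8·19 + 14 = 166.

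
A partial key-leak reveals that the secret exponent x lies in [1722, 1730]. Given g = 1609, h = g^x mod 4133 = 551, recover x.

1724

Compute 1609^1722 mod 4133 = 3321, then multiply by 1609 repeatedly:
  1609^1722=3321  1609^1723=3653  1609^1724=551
Found 551 at exponent 1724.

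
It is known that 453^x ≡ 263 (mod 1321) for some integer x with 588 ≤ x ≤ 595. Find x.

592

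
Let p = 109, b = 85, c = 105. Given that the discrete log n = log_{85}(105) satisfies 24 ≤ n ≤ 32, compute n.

24

Compute 85^24 mod 109 = 105, then multiply by 85 repeatedly:
  85^24=105
Found 105 at exponent 24.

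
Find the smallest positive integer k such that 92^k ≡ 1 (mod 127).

126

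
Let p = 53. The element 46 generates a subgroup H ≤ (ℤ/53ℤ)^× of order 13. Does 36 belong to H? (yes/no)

36 ∈ ⟨46⟩ iff 36^13 ≡ 1 (mod 53), since |⟨46⟩| = 13.
36^13 mod 53 = 1.
Since 1 = 1, 36 lies in the subgroup.

yes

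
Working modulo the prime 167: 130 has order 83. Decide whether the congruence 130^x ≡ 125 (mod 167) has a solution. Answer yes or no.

125 ∈ ⟨130⟩ iff 125^83 ≡ 1 (mod 167), since |⟨130⟩| = 83.
125^83 mod 167 = 166.
Since 166 ≠ 1, 125 does not lie in the subgroup.

no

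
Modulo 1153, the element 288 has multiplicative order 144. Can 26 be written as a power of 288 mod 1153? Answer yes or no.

no

26 ∈ ⟨288⟩ iff 26^144 ≡ 1 (mod 1153), since |⟨288⟩| = 144.
26^144 mod 1153 = 1013.
Since 1013 ≠ 1, 26 does not lie in the subgroup.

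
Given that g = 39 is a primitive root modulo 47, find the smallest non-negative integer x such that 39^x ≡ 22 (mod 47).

29

Successive powers of 39 modulo 47:
  39^0=1  39^1=39  39^2=17  39^3=5  39^4=7  39^5=38
  39^6=25  39^7=35  39^8=2  39^9=31  39^10=34  39^11=10
  39^12=14  39^13=29  39^14=3  39^15=23  39^16=4  39^17=15
  39^18=21  39^19=20  39^20=28  39^21=11  39^22=6  39^23=46
  39^24=8  39^25=30  39^26=42  39^27=40  39^28=9  39^29=22
So 39^29 ≡ 22 (mod 47), giving x = 29.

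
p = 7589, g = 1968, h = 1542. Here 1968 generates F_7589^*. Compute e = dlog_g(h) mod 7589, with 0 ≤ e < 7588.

6168

Baby-step giant-step with m = ceil(sqrt(7588)) = 88.
Baby table (1968^j mod 7589 for j=0..87):
  0:1  1:1968  2:2634  3:425  4:1610  5:3867  6:6078  7:1240
  8:4251  9:2890  10:3359  11:493  12:6421  13:843  14:4622  15:4474
  16:1592  17:6388  18:4200  19:1179  20:5627  21:1585  22:201  23:940
  24:5793  25:1946  26:4872  27:3189  28:7438  29:6392  30:4483  31:4126
  32:7327  33:436  34:491  35:2485  36:3164  37:3772  38:1254  39:1447
  40:1821  41:1720  42:266  43:7436  44:2456  45:6804  46:3276  47:4107
  48:291  49:3513  50:5  51:2251  52:5581  53:2125  54:461  55:4157
  56:34  57:6200  58:6077  59:6861  60:1617  61:2465  62:1749  63:4215
  64:343  65:7192  66:371  67:1584  68:5822  69:5895  70:5368  71:336
  72:1005  73:4700  74:6198  75:2141  76:1593  77:767  78:6834  79:1604
  80:7237  81:5452  82:6279  83:2180  84:2455  85:4836  86:642  87:3682
Giant step factor: 1968^(-88) ≡ 3596 (mod 7589).
Scan 1542·3596^i mod 7589 for i = 0, 1, …:
  i=0: 1542   i=1: 5062   i=2: 4530   i=3: 3886
  i=4: 2707   i=5: 5274   i=6: 393   i=7: 1674
  i=8: 1627   i=9: 7162     …   i=69: 1202
  i=70: 4251
Match at i=70, j=8: e = 70·88 + 8 = 6168.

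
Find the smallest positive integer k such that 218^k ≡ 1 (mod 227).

226

The order of 218 must divide p − 1 = 226 = 2 · 113.
Divisors: 1, 2, 113, 226.
Check each in increasing order: 218^1 ≡ 218;  218^2 ≡ 81;  218^113 ≡ 226;  218^226 ≡ 1.
Smallest exponent giving 1 is 226.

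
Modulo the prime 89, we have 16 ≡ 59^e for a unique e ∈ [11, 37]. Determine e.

Compute 59^11 mod 89 = 12, then multiply by 59 repeatedly:
  59^11=12  59^12=85  59^13=31  59^14=49  59^15=43
  59^16=45  59^17=74  59^18=5  59^19=28  59^20=50
  59^21=13  59^22=55  59^23=41  59^24=16
Found 16 at exponent 24.

24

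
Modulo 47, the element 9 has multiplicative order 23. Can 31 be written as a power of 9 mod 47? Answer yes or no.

no

⟨9⟩ has order 23; its elements mod 47 are {1, 2, 3, 4, 6, 7, 8, 9, 12, 14, 16, 17, 18, 21, 24, 25, 27, 28, 32, 34, 36, 37, 42}.
31 is not in this set.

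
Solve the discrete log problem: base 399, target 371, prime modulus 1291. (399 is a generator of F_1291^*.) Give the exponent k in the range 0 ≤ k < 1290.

773

Baby-step giant-step with m = ceil(sqrt(1290)) = 36.
Baby table (399^j mod 1291 for j=0..35):
  0:1  1:399  2:408  3:126  4:1216  5:1059  6:384  7:878
  8:461  9:617  10:893  11:1282  12:282  13:201  14:157  15:675
  16:797  17:417  18:1135  19:1015  20:902  21:1000  22:81  23:44
  24:773  25:1169  26:380  27:573  28:120  29:113  30:1193  31:919
  32:37  33:562  34:895  35:789
Giant step factor: 399^(-36) ≡ 796 (mod 1291).
Scan 371·796^i mod 1291 for i = 0, 1, …:
  i=0: 371   i=1: 968   i=2: 1092   i=3: 389
  i=4: 1095   i=5: 195   i=6: 300   i=7: 1256
  i=8: 542   i=9: 238     …   i=20: 852
  i=21: 417
Match at i=21, j=17: k = 21·36 + 17 = 773.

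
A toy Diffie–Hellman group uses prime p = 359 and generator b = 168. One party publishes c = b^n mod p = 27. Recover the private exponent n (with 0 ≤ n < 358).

Baby-step giant-step with m = ceil(sqrt(358)) = 19.
Baby table (168^j mod 359 for j=0..18):
  0:1  1:168  2:222  3:319  4:101  5:95  6:164  7:268
  8:149  9:261  10:50  11:143  12:330  13:154  14:24  15:83
  16:302  17:117  18:270
Giant step factor: 168^(-19) ≡ 208 (mod 359).
Scan 27·208^i mod 359 for i = 0, 1, …:
  i=0: 27   i=1: 231   i=2: 301   i=3: 142
  i=4: 98   i=5: 280   i=6: 82   i=7: 183
  i=8: 10   i=9: 285   i=10: 45   i=11: 26
  i=12: 23   i=13: 117
Match at i=13, j=17: n = 13·19 + 17 = 264.

264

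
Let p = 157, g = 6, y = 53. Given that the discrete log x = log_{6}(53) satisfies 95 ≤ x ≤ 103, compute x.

101

Compute 6^95 mod 157 = 95, then multiply by 6 repeatedly:
  6^95=95  6^96=99  6^97=123  6^98=110  6^99=32
  6^100=35  6^101=53
Found 53 at exponent 101.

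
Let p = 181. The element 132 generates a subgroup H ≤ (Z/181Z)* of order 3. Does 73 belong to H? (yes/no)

no

⟨132⟩ has order 3; its elements mod 181 are {1, 48, 132}.
73 is not in this set.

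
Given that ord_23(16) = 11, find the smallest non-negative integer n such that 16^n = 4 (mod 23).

6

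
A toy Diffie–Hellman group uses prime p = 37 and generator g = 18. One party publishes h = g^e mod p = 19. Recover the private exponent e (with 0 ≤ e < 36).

19

Successive powers of 18 modulo 37:
  18^0=1  18^1=18  18^2=28  18^3=23  18^4=7  18^5=15
  18^6=11  18^7=13  18^8=12  18^9=31  18^10=3  18^11=17
  18^12=10  18^13=32  18^14=21  18^15=8  18^16=33  18^17=2
  18^18=36  18^19=19
So 18^19 ≡ 19 (mod 37), giving e = 19.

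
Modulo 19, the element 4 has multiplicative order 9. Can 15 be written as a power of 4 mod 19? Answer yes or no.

no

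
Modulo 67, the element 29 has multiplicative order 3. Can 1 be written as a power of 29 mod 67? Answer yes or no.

yes

⟨29⟩ has order 3; its elements mod 67 are {1, 29, 37}.
1 is in this set.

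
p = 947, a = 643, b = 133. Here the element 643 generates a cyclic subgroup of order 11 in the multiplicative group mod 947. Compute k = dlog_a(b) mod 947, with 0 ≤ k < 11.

6

Successive powers of 643 modulo 947:
  643^0=1  643^1=643  643^2=557  643^3=185  643^4=580  643^5=769
  643^6=133
So 643^6 ≡ 133 (mod 947), giving k = 6.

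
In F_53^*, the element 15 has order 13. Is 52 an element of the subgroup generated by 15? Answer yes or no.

no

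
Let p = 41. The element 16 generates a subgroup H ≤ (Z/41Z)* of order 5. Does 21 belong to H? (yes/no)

⟨16⟩ has order 5; its elements mod 41 are {1, 10, 16, 18, 37}.
21 is not in this set.

no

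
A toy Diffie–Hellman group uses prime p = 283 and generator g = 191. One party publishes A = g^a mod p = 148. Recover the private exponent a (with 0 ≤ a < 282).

263

Baby-step giant-step with m = ceil(sqrt(282)) = 17.
Baby table (191^j mod 283 for j=0..16):
  0:1  1:191  2:257  3:128  4:110  5:68  6:253  7:213
  8:214  9:122  10:96  11:224  12:51  13:119  14:89  15:19
  16:233
Giant step factor: 191^(-17) ≡ 114 (mod 283).
Scan 148·114^i mod 283 for i = 0, 1, …:
  i=0: 148   i=1: 175   i=2: 140   i=3: 112
  i=4: 33   i=5: 83   i=6: 123   i=7: 155
  i=8: 124   i=9: 269     …   i=14: 126
  i=15: 214
Match at i=15, j=8: a = 15·17 + 8 = 263.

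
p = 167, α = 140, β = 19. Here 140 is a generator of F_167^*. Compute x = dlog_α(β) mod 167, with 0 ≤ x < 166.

42

Baby-step giant-step with m = ceil(sqrt(166)) = 13.
Baby table (140^j mod 167 for j=0..12):
  0:1  1:140  2:61  3:23  4:47  5:67  6:28  7:79
  8:38  9:143  10:147  11:39  12:116
Giant step factor: 140^(-13) ≡ 110 (mod 167).
Scan 19·110^i mod 167 for i = 0, 1, …:
  i=0: 19   i=1: 86   i=2: 108   i=3: 23
Match at i=3, j=3: x = 3·13 + 3 = 42.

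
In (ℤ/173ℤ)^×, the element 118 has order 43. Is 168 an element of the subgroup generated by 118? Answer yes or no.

no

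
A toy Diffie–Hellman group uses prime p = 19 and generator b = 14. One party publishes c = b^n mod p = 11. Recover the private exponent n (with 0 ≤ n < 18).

12

Successive powers of 14 modulo 19:
  14^0=1  14^1=14  14^2=6  14^3=8  14^4=17  14^5=10
  14^6=7  14^7=3  14^8=4  14^9=18  14^10=5  14^11=13
  14^12=11
So 14^12 ≡ 11 (mod 19), giving n = 12.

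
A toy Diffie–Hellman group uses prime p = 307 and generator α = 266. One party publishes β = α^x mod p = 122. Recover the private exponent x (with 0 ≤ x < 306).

Baby-step giant-step with m = ceil(sqrt(306)) = 18.
Baby table (266^j mod 307 for j=0..17):
  0:1  1:266  2:146  3:154  4:133  5:73  6:77  7:220
  8:190  9:192  10:110  11:95  12:96  13:55  14:201  15:48
  16:181  17:254
Giant step factor: 266^(-18) ≡ 64 (mod 307).
Scan 122·64^i mod 307 for i = 0, 1, …:
  i=0: 122   i=1: 133
Match at i=1, j=4: x = 1·18 + 4 = 22.

22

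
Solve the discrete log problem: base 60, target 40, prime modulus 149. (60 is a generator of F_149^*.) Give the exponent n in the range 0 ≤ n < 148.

Baby-step giant-step with m = ceil(sqrt(148)) = 13.
Baby table (60^j mod 149 for j=0..12):
  0:1  1:60  2:24  3:99  4:129  5:141  6:116  7:106
  8:102  9:11  10:64  11:115  12:46
Giant step factor: 60^(-13) ≡ 128 (mod 149).
Scan 40·128^i mod 149 for i = 0, 1, …:
  i=0: 40   i=1: 54   i=2: 58   i=3: 123
  i=4: 99
Match at i=4, j=3: n = 4·13 + 3 = 55.

55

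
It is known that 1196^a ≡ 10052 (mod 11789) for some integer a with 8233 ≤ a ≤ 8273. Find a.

Compute 1196^8233 mod 11789 = 6058, then multiply by 1196 repeatedly:
  1196^8233=6058  1196^8234=6922  1196^8235=2834  1196^8236=6021  1196^8237=9826
  1196^8238=10052
Found 10052 at exponent 8238.

8238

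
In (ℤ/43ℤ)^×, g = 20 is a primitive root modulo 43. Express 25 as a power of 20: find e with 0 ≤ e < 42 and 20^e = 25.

32

Baby-step giant-step with m = ceil(sqrt(42)) = 7.
Baby table (20^j mod 43 for j=0..6):
  0:1  1:20  2:13  3:2  4:40  5:26  6:4
Giant step factor: 20^(-7) ≡ 7 (mod 43).
Scan 25·7^i mod 43 for i = 0, 1, …:
  i=0: 25   i=1: 3   i=2: 21   i=3: 18
  i=4: 40
Match at i=4, j=4: e = 4·7 + 4 = 32.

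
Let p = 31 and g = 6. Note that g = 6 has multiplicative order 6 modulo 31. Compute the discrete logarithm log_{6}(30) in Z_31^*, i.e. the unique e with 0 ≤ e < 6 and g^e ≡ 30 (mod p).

Successive powers of 6 modulo 31:
  6^0=1  6^1=6  6^2=5  6^3=30
So 6^3 ≡ 30 (mod 31), giving e = 3.

3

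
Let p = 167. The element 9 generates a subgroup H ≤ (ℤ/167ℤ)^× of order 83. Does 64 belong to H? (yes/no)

yes

64 ∈ ⟨9⟩ iff 64^83 ≡ 1 (mod 167), since |⟨9⟩| = 83.
64^83 mod 167 = 1.
Since 1 = 1, 64 lies in the subgroup.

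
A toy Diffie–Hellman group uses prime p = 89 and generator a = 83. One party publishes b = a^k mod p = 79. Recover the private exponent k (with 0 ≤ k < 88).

18

Successive powers of 83 modulo 89:
  83^0=1  83^1=83  83^2=36  83^3=51  83^4=50  83^5=56
  83^6=20  83^7=58  83^8=8  83^9=41  83^10=21  83^11=52
  83^12=44  83^13=3  83^14=71  83^15=19  83^16=64  83^17=61
  83^18=79
So 83^18 ≡ 79 (mod 89), giving k = 18.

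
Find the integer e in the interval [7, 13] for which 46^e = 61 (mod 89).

Compute 46^7 mod 89 = 15, then multiply by 46 repeatedly:
  46^7=15  46^8=67  46^9=56  46^10=84  46^11=37
  46^12=11  46^13=61
Found 61 at exponent 13.

13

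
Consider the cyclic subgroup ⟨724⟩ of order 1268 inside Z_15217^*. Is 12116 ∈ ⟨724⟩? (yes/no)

no

12116 ∈ ⟨724⟩ iff 12116^1268 ≡ 1 (mod 15217), since |⟨724⟩| = 1268.
12116^1268 mod 15217 = 14588.
Since 14588 ≠ 1, 12116 does not lie in the subgroup.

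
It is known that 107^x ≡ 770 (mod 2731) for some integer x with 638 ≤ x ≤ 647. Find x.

641

Compute 107^638 mod 2731 = 422, then multiply by 107 repeatedly:
  107^638=422  107^639=1458  107^640=339  107^641=770
Found 770 at exponent 641.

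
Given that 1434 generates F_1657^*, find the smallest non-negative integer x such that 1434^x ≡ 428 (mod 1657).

Baby-step giant-step with m = ceil(sqrt(1656)) = 41.
Baby table (1434^j mod 1657 for j=0..40):
  0:1  1:1434  2:19  3:734  4:361  5:690  6:231  7:1511
  8:1075  9:540  10:541  11:318  12:337  13:1071  14:1432  15:465
  16:696  17:550  18:1625  19:508  20:1049  21:1367  22:47  23:1118
  24:893  25:1358  26:397  27:947  28:915  29:1423  30:815  31:525
  32:572  33:33  34:926  35:627  36:1024  37:314  38:1229  39:995
  40:153
Giant step factor: 1434^(-41) ≡ 1112 (mod 1657).
Scan 428·1112^i mod 1657 for i = 0, 1, …:
  i=0: 428   i=1: 377   i=2: 3   i=3: 22
  i=4: 1266   i=5: 999   i=6: 698   i=7: 700
  i=8: 1267   i=9: 454     …   i=20: 546
  i=21: 690
Match at i=21, j=5: x = 21·41 + 5 = 866.

866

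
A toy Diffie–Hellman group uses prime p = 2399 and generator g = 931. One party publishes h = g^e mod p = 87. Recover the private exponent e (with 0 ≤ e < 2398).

87

Baby-step giant-step with m = ceil(sqrt(2398)) = 49.
Baby table (931^j mod 2399 for j=0..48):
  0:1  1:931  2:722  3:462  4:701  5:103  6:2332  7:2396
  8:2005  9:233  10:1013  11:296  12:2090  13:201  14:9  15:1182
  16:1700  17:1759  18:1511  19:927  20:1796  21:2372  22:1252  23:2097
  24:1920  25:265  26:2017  27:1809  28:81  29:1042  30:906  31:1437
  32:1604  33:1146  34:1770  35:2156  36:1672  37:2080  38:487  39:2385
  40:1360  41:1887  42:729  43:2181  44:957  45:938  46:42  47:718
  48:1536
Giant step factor: 931^(-49) ≡ 2184 (mod 2399).
Scan 87·2184^i mod 2399 for i = 0, 1, …:
  i=0: 87   i=1: 487
Match at i=1, j=38: e = 1·49 + 38 = 87.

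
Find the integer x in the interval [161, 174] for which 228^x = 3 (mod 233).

161

Compute 228^161 mod 233 = 3, then multiply by 228 repeatedly:
  228^161=3
Found 3 at exponent 161.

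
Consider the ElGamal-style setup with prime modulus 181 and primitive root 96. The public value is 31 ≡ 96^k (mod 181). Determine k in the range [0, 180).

Baby-step giant-step with m = ceil(sqrt(180)) = 14.
Baby table (96^j mod 181 for j=0..13):
  0:1  1:96  2:166  3:8  4:44  5:61  6:64  7:171
  8:126  9:150  10:101  11:103  12:114  13:84
Giant step factor: 96^(-14) ≡ 143 (mod 181).
Scan 31·143^i mod 181 for i = 0, 1, …:
  i=0: 31   i=1: 89   i=2: 57   i=3: 6
  i=4: 134   i=5: 157   i=6: 7   i=7: 96
Match at i=7, j=1: k = 7·14 + 1 = 99.

99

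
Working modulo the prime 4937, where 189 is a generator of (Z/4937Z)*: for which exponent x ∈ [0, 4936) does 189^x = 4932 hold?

Baby-step giant-step with m = ceil(sqrt(4936)) = 71.
Baby table (189^j mod 4937 for j=0..70):
  0:1  1:189  2:1162  3:2390  4:2443  5:2586  6:4928  7:3236
  8:4353  9:3175  10:2698  11:1411  12:81  13:498  14:319  15:1047
  16:403  17:2112  18:4208  19:455  20:2066  21:451  22:1310  23:740
  24:1624  25:842  26:1154  27:878  28:3021  29:3214  30:195  31:2296
  32:4425  33:1972  34:2433  35:696  36:3182  37:4021  38:4608  39:2000
  40:2788  41:3610  42:984  43:3307  44:2961  45:1748  46:4530  47:2069
  48:1018  49:4796  50:2973  51:4016  52:3663  53:1127  54:712  55:1269
  56:2865  57:3352  58:1592  59:4668  60:3466  61:3390  62:3837  63:4391
  64:483  65:2421  66:3365  67:4049  68:26  69:4914  70:590
Giant step factor: 189^(-71) ≡ 4758 (mod 4937).
Scan 4932·4758^i mod 4937 for i = 0, 1, …:
  i=0: 4932   i=1: 895   i=2: 2716   i=3: 2599
  i=4: 3794   i=5: 2180   i=6: 4740   i=7: 704
  i=8: 2346   i=9: 4648     …   i=23: 2931
  i=24: 3610
Match at i=24, j=41: x = 24·71 + 41 = 1745.

1745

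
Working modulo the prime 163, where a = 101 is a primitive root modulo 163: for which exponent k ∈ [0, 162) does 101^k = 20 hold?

131

Baby-step giant-step with m = ceil(sqrt(162)) = 13.
Baby table (101^j mod 163 for j=0..12):
  0:1  1:101  2:95  3:141  4:60  5:29  6:158  7:147
  8:14  9:110  10:26  11:18  12:25
Giant step factor: 101^(-13) ≡ 108 (mod 163).
Scan 20·108^i mod 163 for i = 0, 1, …:
  i=0: 20   i=1: 41   i=2: 27   i=3: 145
  i=4: 12   i=5: 155   i=6: 114   i=7: 87
  i=8: 105   i=9: 93   i=10: 101
Match at i=10, j=1: k = 10·13 + 1 = 131.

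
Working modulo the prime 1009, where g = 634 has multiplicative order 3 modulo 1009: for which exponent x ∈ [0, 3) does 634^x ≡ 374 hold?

2

Successive powers of 634 modulo 1009:
  634^0=1  634^1=634  634^2=374
So 634^2 ≡ 374 (mod 1009), giving x = 2.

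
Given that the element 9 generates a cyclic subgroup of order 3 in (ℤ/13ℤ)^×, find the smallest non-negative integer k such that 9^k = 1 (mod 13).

Successive powers of 9 modulo 13:
  9^0=1
So 9^0 ≡ 1 (mod 13), giving k = 0.

0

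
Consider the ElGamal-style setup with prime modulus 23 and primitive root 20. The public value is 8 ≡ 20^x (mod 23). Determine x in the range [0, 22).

Successive powers of 20 modulo 23:
  20^0=1  20^1=20  20^2=9  20^3=19  20^4=12  20^5=10
  20^6=16  20^7=21  20^8=6  20^9=5  20^10=8
So 20^10 ≡ 8 (mod 23), giving x = 10.

10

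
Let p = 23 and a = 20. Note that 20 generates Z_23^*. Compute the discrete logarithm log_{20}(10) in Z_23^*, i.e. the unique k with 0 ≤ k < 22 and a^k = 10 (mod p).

Successive powers of 20 modulo 23:
  20^0=1  20^1=20  20^2=9  20^3=19  20^4=12  20^5=10
So 20^5 ≡ 10 (mod 23), giving k = 5.

5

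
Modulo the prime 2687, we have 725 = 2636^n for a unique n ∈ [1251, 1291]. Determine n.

1285

Compute 2636^1251 mod 2687 = 1704, then multiply by 2636 repeatedly:
  2636^1251=1704  2636^1252=1767  2636^1253=1241  2636^1254=1197  2636^1255=754
  2636^1256=1851  2636^1257=2331  2636^1258=2034  2636^1259=1059  2636^1260=2418
  2636^1261=284  2636^1262=1638  2636^1263=2446  2636^1264=1543  2636^1265=1917
  2636^1266=1652  2636^1267=1732  2636^1268=339  2636^1269=1520  2636^1270=403
  2636^1271=943  2636^1272=273  2636^1273=2199  2636^1274=705  2636^1275=1663
  2636^1276=1171  2636^1277=2080  2636^1278=1400  2636^1279=1149  2636^1280=515
  2636^1281=605  2636^1282=1389  2636^1283=1710  2636^1284=1461  2636^1285=725
Found 725 at exponent 1285.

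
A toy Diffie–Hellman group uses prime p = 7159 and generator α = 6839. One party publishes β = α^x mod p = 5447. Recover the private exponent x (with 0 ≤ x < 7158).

Baby-step giant-step with m = ceil(sqrt(7158)) = 85.
Baby table (6839^j mod 7159 for j=0..84):
  0:1  1:6839  2:2174  3:5902  4:1336  5:2020  6:5069  7:3013
  8:2305  9:6936  10:6929  11:2010  12:1110  13:2750  14:557  15:735
  16:1047  17:1433  18:6775  19:1177  20:2787  21:3035  22:2424  23:4651
  24:752  25:2766  26:2596  27:6883  28:2412  29:1332  30:3300  31:3532
  32:882  33:4120  34:6015  35:971  36:4276  37:6208  38:3642  39:1477
  40:7013  41:3766  42:4751  43:4547  44:5396  45:5758  46:4462  47:3960
  48:7102  49:3922  50:4944  51:59  52:2597  53:6563  54:4586  55:75
  56:4636  57:5552  58:5951  59:7133  60:1161  61:748  62:4046  63:1059
  64:4752  65:4227  66:411  67:4501  68:5798  69:5980  70:5012  71:6935
  72:90  73:6995  74:2367  75:1414  76:5696  77:2825  78:5193  79:6287
  80:6998  81:1407  82:777  83:1925  84:6833
Giant step factor: 6839^(-85) ≡ 2929 (mod 7159).
Scan 5447·2929^i mod 7159 for i = 0, 1, …:
  i=0: 5447   i=1: 4011   i=2: 300   i=3: 5302
  i=4: 1687   i=5: 1513   i=6: 156   i=7: 5907
  i=8: 5459   i=9: 3364     …   i=23: 2035
  i=24: 4227
Match at i=24, j=65: x = 24·85 + 65 = 2105.

2105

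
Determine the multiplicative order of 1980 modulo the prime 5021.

The order of 1980 must divide p − 1 = 5020 = 2^2 · 5 · 251.
Divisors: 1, 2, 4, 5, 10, 20, 251, 502, 1004, 1255, 2510, 5020.
Check each in increasing order: 1980^1 ≡ 1980;  1980^2 ≡ 4020;  1980^4 ≡ 2822;  1980^5 ≡ 4208;  1980^10 ≡ 3218;  1980^20 ≡ 2222;  1980^251 ≡ 1379;  1980^502 ≡ 3703;  1980^1004 ≡ 4879;  1980^1255 ≡ 1.
Smallest exponent giving 1 is 1255.

1255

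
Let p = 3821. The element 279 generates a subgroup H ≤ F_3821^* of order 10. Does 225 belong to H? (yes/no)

no

⟨279⟩ has order 10; its elements mod 3821 are {1, 279, 925, 1421, 1753, 2068, 2400, 2896, 3542, 3820}.
225 is not in this set.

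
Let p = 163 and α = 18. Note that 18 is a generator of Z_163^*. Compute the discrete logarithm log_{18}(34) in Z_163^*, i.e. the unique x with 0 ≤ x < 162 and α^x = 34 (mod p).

116

Baby-step giant-step with m = ceil(sqrt(162)) = 13.
Baby table (18^j mod 163 for j=0..12):
  0:1  1:18  2:161  3:127  4:4  5:72  6:155  7:19
  8:16  9:125  10:131  11:76  12:64
Giant step factor: 18^(-13) ≡ 89 (mod 163).
Scan 34·89^i mod 163 for i = 0, 1, …:
  i=0: 34   i=1: 92   i=2: 38   i=3: 122
  i=4: 100   i=5: 98   i=6: 83   i=7: 52
  i=8: 64
Match at i=8, j=12: x = 8·13 + 12 = 116.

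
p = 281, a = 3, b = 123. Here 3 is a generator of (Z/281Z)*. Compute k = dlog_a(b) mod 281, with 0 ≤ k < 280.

Baby-step giant-step with m = ceil(sqrt(280)) = 17.
Baby table (3^j mod 281 for j=0..16):
  0:1  1:3  2:9  3:27  4:81  5:243  6:167  7:220
  8:98  9:13  10:39  11:117  12:70  13:210  14:68  15:204
  16:50
Giant step factor: 3^(-17) ≡ 148 (mod 281).
Scan 123·148^i mod 281 for i = 0, 1, …:
  i=0: 123   i=1: 220
Match at i=1, j=7: k = 1·17 + 7 = 24.

24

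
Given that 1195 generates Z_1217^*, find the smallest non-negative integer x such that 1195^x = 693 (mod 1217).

Baby-step giant-step with m = ceil(sqrt(1216)) = 35.
Baby table (1195^j mod 1217 for j=0..34):
  0:1  1:1195  2:484  3:305  4:592  5:363  6:533  7:444
  8:1185  9:704  10:333  11:1193  12:528  13:554  14:1199  15:396
  16:1024  17:595  18:297  19:768  20:142  21:527  22:576  23:715
  24:91  25:432  26:232  27:981  28:324  29:174  30:1040  31:243
  32:739  33:780  34:1095
Giant step factor: 1195^(-35) ≡ 959 (mod 1217).
Scan 693·959^i mod 1217 for i = 0, 1, …:
  i=0: 693   i=1: 105   i=2: 901   i=3: 1206
  i=4: 404   i=5: 430   i=6: 1024
Match at i=6, j=16: x = 6·35 + 16 = 226.

226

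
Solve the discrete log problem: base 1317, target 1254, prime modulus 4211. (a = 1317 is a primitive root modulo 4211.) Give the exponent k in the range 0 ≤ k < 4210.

2356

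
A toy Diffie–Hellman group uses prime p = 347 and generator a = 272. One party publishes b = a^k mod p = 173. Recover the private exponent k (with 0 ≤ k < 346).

210

Baby-step giant-step with m = ceil(sqrt(346)) = 19.
Baby table (272^j mod 347 for j=0..18):
  0:1  1:272  2:73  3:77  4:124  5:69  6:30  7:179
  8:108  9:228  10:250  11:335  12:206  13:165  14:117  15:247
  16:213  17:334  18:281
Giant step factor: 272^(-19) ≡ 215 (mod 347).
Scan 173·215^i mod 347 for i = 0, 1, …:
  i=0: 173   i=1: 66   i=2: 310   i=3: 26
  i=4: 38   i=5: 189   i=6: 36   i=7: 106
  i=8: 235   i=9: 210   i=10: 40   i=11: 272
Match at i=11, j=1: k = 11·19 + 1 = 210.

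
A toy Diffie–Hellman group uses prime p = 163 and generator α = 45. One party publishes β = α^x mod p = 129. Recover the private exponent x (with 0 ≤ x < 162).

Baby-step giant-step with m = ceil(sqrt(162)) = 13.
Baby table (45^j mod 163 for j=0..12):
  0:1  1:45  2:69  3:8  4:34  5:63  6:64  7:109
  8:15  9:23  10:57  11:120  12:21
Giant step factor: 45^(-13) ≡ 79 (mod 163).
Scan 129·79^i mod 163 for i = 0, 1, …:
  i=0: 129   i=1: 85   i=2: 32   i=3: 83
  i=4: 37   i=5: 152   i=6: 109
Match at i=6, j=7: x = 6·13 + 7 = 85.

85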